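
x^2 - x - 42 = (x - 7)*(x + 6)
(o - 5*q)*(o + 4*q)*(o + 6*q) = o^3 + 5*o^2*q - 26*o*q^2 - 120*q^3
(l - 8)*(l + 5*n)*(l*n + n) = l^3*n + 5*l^2*n^2 - 7*l^2*n - 35*l*n^2 - 8*l*n - 40*n^2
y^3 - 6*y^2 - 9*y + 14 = (y - 7)*(y - 1)*(y + 2)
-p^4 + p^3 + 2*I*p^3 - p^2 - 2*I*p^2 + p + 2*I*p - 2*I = (p - 2*I)*(p + I)*(I*p + 1)*(I*p - I)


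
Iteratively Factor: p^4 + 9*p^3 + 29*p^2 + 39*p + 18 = (p + 1)*(p^3 + 8*p^2 + 21*p + 18) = (p + 1)*(p + 3)*(p^2 + 5*p + 6) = (p + 1)*(p + 2)*(p + 3)*(p + 3)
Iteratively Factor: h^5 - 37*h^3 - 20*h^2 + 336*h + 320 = (h - 4)*(h^4 + 4*h^3 - 21*h^2 - 104*h - 80) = (h - 4)*(h + 1)*(h^3 + 3*h^2 - 24*h - 80) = (h - 4)*(h + 1)*(h + 4)*(h^2 - h - 20) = (h - 4)*(h + 1)*(h + 4)^2*(h - 5)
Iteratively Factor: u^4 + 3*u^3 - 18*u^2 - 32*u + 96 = (u + 4)*(u^3 - u^2 - 14*u + 24) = (u - 3)*(u + 4)*(u^2 + 2*u - 8) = (u - 3)*(u + 4)^2*(u - 2)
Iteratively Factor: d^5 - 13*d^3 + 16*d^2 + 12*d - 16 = (d + 1)*(d^4 - d^3 - 12*d^2 + 28*d - 16) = (d - 2)*(d + 1)*(d^3 + d^2 - 10*d + 8) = (d - 2)*(d + 1)*(d + 4)*(d^2 - 3*d + 2) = (d - 2)*(d - 1)*(d + 1)*(d + 4)*(d - 2)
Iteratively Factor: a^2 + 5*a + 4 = (a + 4)*(a + 1)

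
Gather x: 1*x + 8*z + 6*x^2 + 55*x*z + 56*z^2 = 6*x^2 + x*(55*z + 1) + 56*z^2 + 8*z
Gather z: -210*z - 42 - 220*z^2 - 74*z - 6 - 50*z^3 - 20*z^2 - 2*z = -50*z^3 - 240*z^2 - 286*z - 48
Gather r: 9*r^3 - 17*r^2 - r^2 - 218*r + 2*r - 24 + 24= 9*r^3 - 18*r^2 - 216*r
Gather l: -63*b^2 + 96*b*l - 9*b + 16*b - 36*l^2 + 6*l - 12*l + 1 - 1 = -63*b^2 + 7*b - 36*l^2 + l*(96*b - 6)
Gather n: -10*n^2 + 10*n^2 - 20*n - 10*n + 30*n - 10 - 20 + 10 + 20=0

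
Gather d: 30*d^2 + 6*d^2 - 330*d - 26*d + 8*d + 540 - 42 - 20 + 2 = 36*d^2 - 348*d + 480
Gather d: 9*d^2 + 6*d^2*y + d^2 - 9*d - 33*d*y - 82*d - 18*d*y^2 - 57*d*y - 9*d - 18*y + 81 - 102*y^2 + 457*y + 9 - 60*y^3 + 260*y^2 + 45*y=d^2*(6*y + 10) + d*(-18*y^2 - 90*y - 100) - 60*y^3 + 158*y^2 + 484*y + 90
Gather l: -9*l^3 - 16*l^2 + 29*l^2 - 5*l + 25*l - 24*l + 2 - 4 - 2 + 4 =-9*l^3 + 13*l^2 - 4*l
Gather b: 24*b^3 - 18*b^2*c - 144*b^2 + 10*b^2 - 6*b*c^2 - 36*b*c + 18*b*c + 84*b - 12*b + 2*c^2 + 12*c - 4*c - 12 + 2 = 24*b^3 + b^2*(-18*c - 134) + b*(-6*c^2 - 18*c + 72) + 2*c^2 + 8*c - 10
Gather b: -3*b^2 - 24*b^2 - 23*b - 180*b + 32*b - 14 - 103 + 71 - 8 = -27*b^2 - 171*b - 54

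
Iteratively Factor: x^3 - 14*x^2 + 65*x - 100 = (x - 5)*(x^2 - 9*x + 20) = (x - 5)*(x - 4)*(x - 5)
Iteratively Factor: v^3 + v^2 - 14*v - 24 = (v + 2)*(v^2 - v - 12) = (v + 2)*(v + 3)*(v - 4)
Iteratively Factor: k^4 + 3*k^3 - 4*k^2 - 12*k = (k + 3)*(k^3 - 4*k) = (k + 2)*(k + 3)*(k^2 - 2*k) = k*(k + 2)*(k + 3)*(k - 2)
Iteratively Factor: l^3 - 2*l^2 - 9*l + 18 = (l - 2)*(l^2 - 9) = (l - 2)*(l + 3)*(l - 3)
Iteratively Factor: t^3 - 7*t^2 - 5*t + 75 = (t - 5)*(t^2 - 2*t - 15) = (t - 5)^2*(t + 3)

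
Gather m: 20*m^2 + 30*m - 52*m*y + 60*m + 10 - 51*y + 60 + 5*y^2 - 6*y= 20*m^2 + m*(90 - 52*y) + 5*y^2 - 57*y + 70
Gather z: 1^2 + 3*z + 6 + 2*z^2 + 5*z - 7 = 2*z^2 + 8*z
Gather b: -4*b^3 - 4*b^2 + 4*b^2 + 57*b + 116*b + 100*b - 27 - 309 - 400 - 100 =-4*b^3 + 273*b - 836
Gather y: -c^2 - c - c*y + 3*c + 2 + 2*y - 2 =-c^2 + 2*c + y*(2 - c)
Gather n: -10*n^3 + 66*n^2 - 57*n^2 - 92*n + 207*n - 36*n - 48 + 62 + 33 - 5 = -10*n^3 + 9*n^2 + 79*n + 42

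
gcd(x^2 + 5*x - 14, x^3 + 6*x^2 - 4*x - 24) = x - 2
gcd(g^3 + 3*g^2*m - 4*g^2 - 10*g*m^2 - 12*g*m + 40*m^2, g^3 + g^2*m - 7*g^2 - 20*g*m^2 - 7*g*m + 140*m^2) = g + 5*m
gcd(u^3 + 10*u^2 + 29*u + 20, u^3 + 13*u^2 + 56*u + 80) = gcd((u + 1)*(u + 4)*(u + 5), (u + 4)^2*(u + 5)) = u^2 + 9*u + 20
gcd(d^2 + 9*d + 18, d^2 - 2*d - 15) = d + 3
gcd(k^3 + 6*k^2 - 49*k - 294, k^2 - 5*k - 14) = k - 7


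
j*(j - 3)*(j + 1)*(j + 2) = j^4 - 7*j^2 - 6*j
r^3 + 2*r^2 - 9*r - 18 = (r - 3)*(r + 2)*(r + 3)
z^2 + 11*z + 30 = (z + 5)*(z + 6)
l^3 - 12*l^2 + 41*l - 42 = (l - 7)*(l - 3)*(l - 2)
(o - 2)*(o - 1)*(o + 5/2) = o^3 - o^2/2 - 11*o/2 + 5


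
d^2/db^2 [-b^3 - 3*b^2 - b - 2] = -6*b - 6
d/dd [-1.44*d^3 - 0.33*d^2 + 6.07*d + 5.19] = -4.32*d^2 - 0.66*d + 6.07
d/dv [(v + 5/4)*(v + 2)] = 2*v + 13/4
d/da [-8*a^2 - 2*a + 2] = -16*a - 2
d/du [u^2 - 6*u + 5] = 2*u - 6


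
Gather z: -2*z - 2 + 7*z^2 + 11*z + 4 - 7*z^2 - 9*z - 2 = 0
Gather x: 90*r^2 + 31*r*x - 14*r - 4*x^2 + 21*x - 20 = 90*r^2 - 14*r - 4*x^2 + x*(31*r + 21) - 20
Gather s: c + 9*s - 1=c + 9*s - 1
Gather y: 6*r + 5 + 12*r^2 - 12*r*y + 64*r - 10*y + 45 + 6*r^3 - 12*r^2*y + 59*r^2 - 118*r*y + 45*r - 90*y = 6*r^3 + 71*r^2 + 115*r + y*(-12*r^2 - 130*r - 100) + 50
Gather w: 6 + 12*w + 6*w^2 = 6*w^2 + 12*w + 6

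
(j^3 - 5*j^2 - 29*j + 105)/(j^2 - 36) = (j^3 - 5*j^2 - 29*j + 105)/(j^2 - 36)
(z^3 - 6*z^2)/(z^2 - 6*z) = z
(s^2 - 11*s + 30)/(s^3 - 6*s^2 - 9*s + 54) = (s - 5)/(s^2 - 9)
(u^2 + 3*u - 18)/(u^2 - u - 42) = (u - 3)/(u - 7)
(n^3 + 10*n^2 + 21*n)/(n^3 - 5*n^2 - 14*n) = (n^2 + 10*n + 21)/(n^2 - 5*n - 14)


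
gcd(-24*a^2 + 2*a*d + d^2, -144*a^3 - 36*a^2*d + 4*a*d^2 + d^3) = 6*a + d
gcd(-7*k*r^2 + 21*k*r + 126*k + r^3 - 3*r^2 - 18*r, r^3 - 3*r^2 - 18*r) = r^2 - 3*r - 18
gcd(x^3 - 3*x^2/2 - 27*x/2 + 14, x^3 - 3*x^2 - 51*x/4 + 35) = x^2 - x/2 - 14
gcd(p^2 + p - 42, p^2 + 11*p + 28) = p + 7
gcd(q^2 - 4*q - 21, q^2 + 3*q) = q + 3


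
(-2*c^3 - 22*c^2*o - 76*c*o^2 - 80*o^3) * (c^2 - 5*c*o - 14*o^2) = -2*c^5 - 12*c^4*o + 62*c^3*o^2 + 608*c^2*o^3 + 1464*c*o^4 + 1120*o^5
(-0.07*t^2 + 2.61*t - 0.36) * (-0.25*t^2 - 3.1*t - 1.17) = 0.0175*t^4 - 0.4355*t^3 - 7.9191*t^2 - 1.9377*t + 0.4212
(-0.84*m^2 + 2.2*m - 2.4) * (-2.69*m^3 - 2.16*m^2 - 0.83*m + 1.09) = 2.2596*m^5 - 4.1036*m^4 + 2.4012*m^3 + 2.4424*m^2 + 4.39*m - 2.616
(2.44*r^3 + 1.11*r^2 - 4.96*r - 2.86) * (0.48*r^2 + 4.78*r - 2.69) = 1.1712*r^5 + 12.196*r^4 - 3.6386*r^3 - 28.0675*r^2 - 0.3284*r + 7.6934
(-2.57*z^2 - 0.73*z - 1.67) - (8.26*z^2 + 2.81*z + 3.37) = -10.83*z^2 - 3.54*z - 5.04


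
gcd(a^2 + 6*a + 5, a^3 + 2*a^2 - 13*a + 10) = a + 5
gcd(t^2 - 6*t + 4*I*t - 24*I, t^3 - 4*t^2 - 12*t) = t - 6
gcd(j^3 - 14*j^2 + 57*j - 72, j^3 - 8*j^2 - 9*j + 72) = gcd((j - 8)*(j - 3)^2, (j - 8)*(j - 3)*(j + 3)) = j^2 - 11*j + 24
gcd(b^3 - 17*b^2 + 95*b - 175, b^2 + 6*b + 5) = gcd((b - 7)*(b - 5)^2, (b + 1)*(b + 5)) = 1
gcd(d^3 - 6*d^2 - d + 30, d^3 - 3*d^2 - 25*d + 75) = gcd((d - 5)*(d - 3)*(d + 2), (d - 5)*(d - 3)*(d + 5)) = d^2 - 8*d + 15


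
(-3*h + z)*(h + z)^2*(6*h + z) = -18*h^4 - 33*h^3*z - 11*h^2*z^2 + 5*h*z^3 + z^4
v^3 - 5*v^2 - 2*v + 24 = (v - 4)*(v - 3)*(v + 2)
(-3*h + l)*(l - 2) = -3*h*l + 6*h + l^2 - 2*l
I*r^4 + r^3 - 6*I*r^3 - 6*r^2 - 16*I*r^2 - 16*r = r*(r - 8)*(r + 2)*(I*r + 1)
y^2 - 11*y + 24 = (y - 8)*(y - 3)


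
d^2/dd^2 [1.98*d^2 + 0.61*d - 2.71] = 3.96000000000000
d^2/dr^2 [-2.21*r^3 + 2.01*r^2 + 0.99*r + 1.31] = 4.02 - 13.26*r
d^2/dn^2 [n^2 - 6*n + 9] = 2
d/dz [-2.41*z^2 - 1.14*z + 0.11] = -4.82*z - 1.14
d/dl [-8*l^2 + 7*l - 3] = 7 - 16*l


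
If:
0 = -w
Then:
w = 0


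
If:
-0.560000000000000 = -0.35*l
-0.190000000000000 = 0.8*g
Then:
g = -0.24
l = 1.60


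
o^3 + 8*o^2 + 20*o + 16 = (o + 2)^2*(o + 4)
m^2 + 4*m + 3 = (m + 1)*(m + 3)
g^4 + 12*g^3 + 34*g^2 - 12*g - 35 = (g - 1)*(g + 1)*(g + 5)*(g + 7)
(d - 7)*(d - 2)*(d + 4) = d^3 - 5*d^2 - 22*d + 56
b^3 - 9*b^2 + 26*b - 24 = (b - 4)*(b - 3)*(b - 2)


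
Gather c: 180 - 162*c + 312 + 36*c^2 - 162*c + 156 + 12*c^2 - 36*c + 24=48*c^2 - 360*c + 672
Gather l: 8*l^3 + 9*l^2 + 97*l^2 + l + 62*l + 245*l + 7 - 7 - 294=8*l^3 + 106*l^2 + 308*l - 294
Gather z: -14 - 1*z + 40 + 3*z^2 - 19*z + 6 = 3*z^2 - 20*z + 32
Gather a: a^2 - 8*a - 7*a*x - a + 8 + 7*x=a^2 + a*(-7*x - 9) + 7*x + 8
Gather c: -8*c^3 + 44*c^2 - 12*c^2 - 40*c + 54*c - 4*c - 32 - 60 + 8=-8*c^3 + 32*c^2 + 10*c - 84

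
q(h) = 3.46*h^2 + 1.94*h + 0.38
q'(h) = 6.92*h + 1.94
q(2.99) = 37.11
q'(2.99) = 22.63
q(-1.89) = 9.07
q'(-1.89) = -11.14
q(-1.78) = 7.89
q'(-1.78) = -10.38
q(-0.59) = 0.44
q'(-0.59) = -2.14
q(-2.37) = 15.22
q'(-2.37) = -14.46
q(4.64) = 83.87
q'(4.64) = 34.05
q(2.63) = 29.41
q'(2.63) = 20.14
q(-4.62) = 65.27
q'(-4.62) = -30.03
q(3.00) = 37.34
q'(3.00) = 22.70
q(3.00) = 37.34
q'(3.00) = 22.70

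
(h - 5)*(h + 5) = h^2 - 25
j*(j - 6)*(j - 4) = j^3 - 10*j^2 + 24*j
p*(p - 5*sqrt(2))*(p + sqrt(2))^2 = p^4 - 3*sqrt(2)*p^3 - 18*p^2 - 10*sqrt(2)*p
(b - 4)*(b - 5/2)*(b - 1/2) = b^3 - 7*b^2 + 53*b/4 - 5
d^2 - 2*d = d*(d - 2)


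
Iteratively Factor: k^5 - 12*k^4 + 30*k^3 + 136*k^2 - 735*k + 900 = (k - 3)*(k^4 - 9*k^3 + 3*k^2 + 145*k - 300) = (k - 3)*(k + 4)*(k^3 - 13*k^2 + 55*k - 75) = (k - 3)^2*(k + 4)*(k^2 - 10*k + 25) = (k - 5)*(k - 3)^2*(k + 4)*(k - 5)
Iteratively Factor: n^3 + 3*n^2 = (n)*(n^2 + 3*n) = n*(n + 3)*(n)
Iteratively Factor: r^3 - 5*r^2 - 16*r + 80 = (r + 4)*(r^2 - 9*r + 20) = (r - 4)*(r + 4)*(r - 5)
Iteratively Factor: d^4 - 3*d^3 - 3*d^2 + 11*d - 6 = (d - 1)*(d^3 - 2*d^2 - 5*d + 6) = (d - 1)*(d + 2)*(d^2 - 4*d + 3) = (d - 3)*(d - 1)*(d + 2)*(d - 1)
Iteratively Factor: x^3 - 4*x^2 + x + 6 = (x - 3)*(x^2 - x - 2) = (x - 3)*(x + 1)*(x - 2)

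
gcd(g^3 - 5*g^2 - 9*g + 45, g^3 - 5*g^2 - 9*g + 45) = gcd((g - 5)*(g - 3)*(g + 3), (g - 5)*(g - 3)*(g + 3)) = g^3 - 5*g^2 - 9*g + 45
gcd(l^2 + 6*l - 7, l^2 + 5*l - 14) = l + 7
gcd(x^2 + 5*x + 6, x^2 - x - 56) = 1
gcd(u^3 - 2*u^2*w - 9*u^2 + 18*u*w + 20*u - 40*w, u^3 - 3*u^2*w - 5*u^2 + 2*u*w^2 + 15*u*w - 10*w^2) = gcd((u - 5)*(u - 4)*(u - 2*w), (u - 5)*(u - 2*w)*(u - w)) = u^2 - 2*u*w - 5*u + 10*w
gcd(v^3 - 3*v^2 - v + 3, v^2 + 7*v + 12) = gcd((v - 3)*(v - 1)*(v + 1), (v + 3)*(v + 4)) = 1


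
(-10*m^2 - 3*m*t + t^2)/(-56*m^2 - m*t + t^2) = (10*m^2 + 3*m*t - t^2)/(56*m^2 + m*t - t^2)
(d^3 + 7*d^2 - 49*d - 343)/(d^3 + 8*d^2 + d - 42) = (d^2 - 49)/(d^2 + d - 6)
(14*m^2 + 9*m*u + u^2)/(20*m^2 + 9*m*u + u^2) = (14*m^2 + 9*m*u + u^2)/(20*m^2 + 9*m*u + u^2)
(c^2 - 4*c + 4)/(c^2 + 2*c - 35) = (c^2 - 4*c + 4)/(c^2 + 2*c - 35)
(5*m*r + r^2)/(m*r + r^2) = (5*m + r)/(m + r)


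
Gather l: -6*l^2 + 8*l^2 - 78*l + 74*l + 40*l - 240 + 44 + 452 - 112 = 2*l^2 + 36*l + 144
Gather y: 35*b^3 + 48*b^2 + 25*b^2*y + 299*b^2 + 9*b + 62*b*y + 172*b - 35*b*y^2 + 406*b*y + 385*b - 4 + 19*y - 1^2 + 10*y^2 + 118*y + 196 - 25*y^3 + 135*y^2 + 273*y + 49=35*b^3 + 347*b^2 + 566*b - 25*y^3 + y^2*(145 - 35*b) + y*(25*b^2 + 468*b + 410) + 240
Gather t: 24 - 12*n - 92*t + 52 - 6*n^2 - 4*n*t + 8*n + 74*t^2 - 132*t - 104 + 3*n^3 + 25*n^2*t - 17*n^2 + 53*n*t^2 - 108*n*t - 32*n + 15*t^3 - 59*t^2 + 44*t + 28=3*n^3 - 23*n^2 - 36*n + 15*t^3 + t^2*(53*n + 15) + t*(25*n^2 - 112*n - 180)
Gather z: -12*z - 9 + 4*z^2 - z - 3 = 4*z^2 - 13*z - 12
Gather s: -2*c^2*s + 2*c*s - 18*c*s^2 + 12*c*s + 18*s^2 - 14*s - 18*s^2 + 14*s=-18*c*s^2 + s*(-2*c^2 + 14*c)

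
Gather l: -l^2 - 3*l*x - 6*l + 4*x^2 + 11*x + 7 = -l^2 + l*(-3*x - 6) + 4*x^2 + 11*x + 7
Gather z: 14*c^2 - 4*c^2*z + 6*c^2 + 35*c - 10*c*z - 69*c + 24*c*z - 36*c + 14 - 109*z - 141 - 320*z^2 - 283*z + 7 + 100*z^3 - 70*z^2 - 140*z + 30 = 20*c^2 - 70*c + 100*z^3 - 390*z^2 + z*(-4*c^2 + 14*c - 532) - 90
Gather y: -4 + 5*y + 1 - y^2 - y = -y^2 + 4*y - 3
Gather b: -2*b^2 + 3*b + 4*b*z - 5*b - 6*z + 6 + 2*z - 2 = -2*b^2 + b*(4*z - 2) - 4*z + 4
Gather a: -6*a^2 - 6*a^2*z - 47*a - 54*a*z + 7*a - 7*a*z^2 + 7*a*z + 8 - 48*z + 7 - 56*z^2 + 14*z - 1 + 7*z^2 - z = a^2*(-6*z - 6) + a*(-7*z^2 - 47*z - 40) - 49*z^2 - 35*z + 14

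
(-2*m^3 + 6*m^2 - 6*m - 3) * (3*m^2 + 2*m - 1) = -6*m^5 + 14*m^4 - 4*m^3 - 27*m^2 + 3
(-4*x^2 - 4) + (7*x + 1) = -4*x^2 + 7*x - 3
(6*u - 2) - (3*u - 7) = 3*u + 5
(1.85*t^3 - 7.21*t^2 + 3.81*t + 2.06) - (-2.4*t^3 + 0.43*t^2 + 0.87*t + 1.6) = 4.25*t^3 - 7.64*t^2 + 2.94*t + 0.46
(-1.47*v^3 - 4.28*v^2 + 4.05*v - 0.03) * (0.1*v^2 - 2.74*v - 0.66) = -0.147*v^5 + 3.5998*v^4 + 13.1024*v^3 - 8.2752*v^2 - 2.5908*v + 0.0198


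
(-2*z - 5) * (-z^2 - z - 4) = 2*z^3 + 7*z^2 + 13*z + 20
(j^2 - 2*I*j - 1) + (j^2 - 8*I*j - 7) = 2*j^2 - 10*I*j - 8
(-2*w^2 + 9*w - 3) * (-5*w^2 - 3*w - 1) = 10*w^4 - 39*w^3 - 10*w^2 + 3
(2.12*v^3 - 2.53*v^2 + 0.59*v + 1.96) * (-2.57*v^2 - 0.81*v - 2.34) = -5.4484*v^5 + 4.7849*v^4 - 4.4278*v^3 + 0.4051*v^2 - 2.9682*v - 4.5864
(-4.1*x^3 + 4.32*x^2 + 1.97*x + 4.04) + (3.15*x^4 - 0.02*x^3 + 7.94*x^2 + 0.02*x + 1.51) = 3.15*x^4 - 4.12*x^3 + 12.26*x^2 + 1.99*x + 5.55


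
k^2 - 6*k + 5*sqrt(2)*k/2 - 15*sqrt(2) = (k - 6)*(k + 5*sqrt(2)/2)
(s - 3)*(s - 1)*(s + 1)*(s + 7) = s^4 + 4*s^3 - 22*s^2 - 4*s + 21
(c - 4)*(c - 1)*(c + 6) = c^3 + c^2 - 26*c + 24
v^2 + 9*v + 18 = (v + 3)*(v + 6)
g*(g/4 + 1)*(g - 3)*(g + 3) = g^4/4 + g^3 - 9*g^2/4 - 9*g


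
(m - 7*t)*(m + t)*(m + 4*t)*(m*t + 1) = m^4*t - 2*m^3*t^2 + m^3 - 31*m^2*t^3 - 2*m^2*t - 28*m*t^4 - 31*m*t^2 - 28*t^3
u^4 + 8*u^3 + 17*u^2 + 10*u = u*(u + 1)*(u + 2)*(u + 5)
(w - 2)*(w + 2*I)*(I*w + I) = I*w^3 - 2*w^2 - I*w^2 + 2*w - 2*I*w + 4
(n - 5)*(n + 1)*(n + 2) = n^3 - 2*n^2 - 13*n - 10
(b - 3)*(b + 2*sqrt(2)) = b^2 - 3*b + 2*sqrt(2)*b - 6*sqrt(2)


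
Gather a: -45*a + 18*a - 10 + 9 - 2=-27*a - 3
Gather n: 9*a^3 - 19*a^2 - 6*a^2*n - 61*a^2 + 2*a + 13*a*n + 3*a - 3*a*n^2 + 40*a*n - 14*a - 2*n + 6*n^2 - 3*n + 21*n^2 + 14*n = 9*a^3 - 80*a^2 - 9*a + n^2*(27 - 3*a) + n*(-6*a^2 + 53*a + 9)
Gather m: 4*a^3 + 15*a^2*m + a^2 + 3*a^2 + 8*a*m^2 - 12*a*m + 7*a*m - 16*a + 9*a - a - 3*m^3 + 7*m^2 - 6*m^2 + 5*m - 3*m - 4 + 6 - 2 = 4*a^3 + 4*a^2 - 8*a - 3*m^3 + m^2*(8*a + 1) + m*(15*a^2 - 5*a + 2)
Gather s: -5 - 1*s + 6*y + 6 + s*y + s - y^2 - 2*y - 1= s*y - y^2 + 4*y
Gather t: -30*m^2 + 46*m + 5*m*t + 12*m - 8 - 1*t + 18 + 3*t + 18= -30*m^2 + 58*m + t*(5*m + 2) + 28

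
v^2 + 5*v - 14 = (v - 2)*(v + 7)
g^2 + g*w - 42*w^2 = (g - 6*w)*(g + 7*w)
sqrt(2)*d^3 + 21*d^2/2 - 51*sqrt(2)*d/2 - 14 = (d - 2*sqrt(2))*(d + 7*sqrt(2))*(sqrt(2)*d + 1/2)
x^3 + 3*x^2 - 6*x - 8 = (x - 2)*(x + 1)*(x + 4)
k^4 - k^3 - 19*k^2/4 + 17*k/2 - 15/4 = (k - 3/2)*(k - 1)^2*(k + 5/2)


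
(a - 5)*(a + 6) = a^2 + a - 30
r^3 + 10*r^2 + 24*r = r*(r + 4)*(r + 6)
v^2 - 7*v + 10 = (v - 5)*(v - 2)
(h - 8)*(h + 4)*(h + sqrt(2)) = h^3 - 4*h^2 + sqrt(2)*h^2 - 32*h - 4*sqrt(2)*h - 32*sqrt(2)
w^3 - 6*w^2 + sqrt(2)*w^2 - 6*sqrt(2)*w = w*(w - 6)*(w + sqrt(2))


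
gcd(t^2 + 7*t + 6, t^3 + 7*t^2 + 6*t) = t^2 + 7*t + 6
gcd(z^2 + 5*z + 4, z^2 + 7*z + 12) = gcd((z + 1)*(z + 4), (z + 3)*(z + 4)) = z + 4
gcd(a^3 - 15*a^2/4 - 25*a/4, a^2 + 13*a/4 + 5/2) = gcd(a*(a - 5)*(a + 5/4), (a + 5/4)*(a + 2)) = a + 5/4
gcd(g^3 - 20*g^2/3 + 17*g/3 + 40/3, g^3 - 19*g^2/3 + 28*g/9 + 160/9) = g^2 - 23*g/3 + 40/3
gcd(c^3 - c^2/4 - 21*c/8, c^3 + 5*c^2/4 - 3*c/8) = c^2 + 3*c/2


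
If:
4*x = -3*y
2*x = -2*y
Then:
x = 0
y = 0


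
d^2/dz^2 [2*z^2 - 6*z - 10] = 4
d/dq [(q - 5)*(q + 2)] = 2*q - 3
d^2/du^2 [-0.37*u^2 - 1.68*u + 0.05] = -0.740000000000000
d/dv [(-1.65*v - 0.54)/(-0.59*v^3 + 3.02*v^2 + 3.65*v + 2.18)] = (-1.947*v^3 + 4.0272*v^2 + 3.2616*v - 1.626)/(0.3481*v^6 - 3.5636*v^5 + 4.8134*v^4 + 19.4736*v^3 + 26.4897*v^2 + 15.914*v + 4.7524)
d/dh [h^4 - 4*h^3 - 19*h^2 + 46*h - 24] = 4*h^3 - 12*h^2 - 38*h + 46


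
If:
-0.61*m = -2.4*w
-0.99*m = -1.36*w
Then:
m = 0.00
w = 0.00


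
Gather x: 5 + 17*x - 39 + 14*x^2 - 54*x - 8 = 14*x^2 - 37*x - 42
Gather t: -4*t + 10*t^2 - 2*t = 10*t^2 - 6*t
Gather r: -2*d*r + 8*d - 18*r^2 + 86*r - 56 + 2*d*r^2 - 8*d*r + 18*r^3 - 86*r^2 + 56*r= 8*d + 18*r^3 + r^2*(2*d - 104) + r*(142 - 10*d) - 56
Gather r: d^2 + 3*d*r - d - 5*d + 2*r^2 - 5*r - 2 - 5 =d^2 - 6*d + 2*r^2 + r*(3*d - 5) - 7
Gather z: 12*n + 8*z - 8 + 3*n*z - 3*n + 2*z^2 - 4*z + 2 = 9*n + 2*z^2 + z*(3*n + 4) - 6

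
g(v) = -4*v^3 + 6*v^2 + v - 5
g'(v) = -12*v^2 + 12*v + 1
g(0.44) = -3.74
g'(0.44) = 3.96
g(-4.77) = 560.87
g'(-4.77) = -329.27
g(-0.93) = 2.48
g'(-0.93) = -20.54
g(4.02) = -163.88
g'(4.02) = -144.68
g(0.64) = -2.95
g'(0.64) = 3.76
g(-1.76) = 33.63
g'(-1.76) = -57.29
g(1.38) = -2.71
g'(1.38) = -5.29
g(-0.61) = -2.47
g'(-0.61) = -10.79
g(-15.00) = 14830.00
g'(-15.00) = -2879.00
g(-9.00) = 3388.00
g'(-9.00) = -1079.00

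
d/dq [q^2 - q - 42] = 2*q - 1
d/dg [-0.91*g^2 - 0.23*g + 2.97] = -1.82*g - 0.23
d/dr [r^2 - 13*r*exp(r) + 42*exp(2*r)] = -13*r*exp(r) + 2*r + 84*exp(2*r) - 13*exp(r)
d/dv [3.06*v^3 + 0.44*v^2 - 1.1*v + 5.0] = 9.18*v^2 + 0.88*v - 1.1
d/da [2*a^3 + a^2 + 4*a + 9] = 6*a^2 + 2*a + 4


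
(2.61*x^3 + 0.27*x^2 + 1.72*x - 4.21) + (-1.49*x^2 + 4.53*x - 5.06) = 2.61*x^3 - 1.22*x^2 + 6.25*x - 9.27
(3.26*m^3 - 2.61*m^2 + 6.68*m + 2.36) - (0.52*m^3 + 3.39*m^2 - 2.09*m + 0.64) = 2.74*m^3 - 6.0*m^2 + 8.77*m + 1.72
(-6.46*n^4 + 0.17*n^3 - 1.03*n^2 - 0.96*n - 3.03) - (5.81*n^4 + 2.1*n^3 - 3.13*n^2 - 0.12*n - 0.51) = -12.27*n^4 - 1.93*n^3 + 2.1*n^2 - 0.84*n - 2.52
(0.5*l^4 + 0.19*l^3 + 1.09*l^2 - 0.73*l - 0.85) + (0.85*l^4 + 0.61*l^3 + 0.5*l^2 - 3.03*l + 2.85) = 1.35*l^4 + 0.8*l^3 + 1.59*l^2 - 3.76*l + 2.0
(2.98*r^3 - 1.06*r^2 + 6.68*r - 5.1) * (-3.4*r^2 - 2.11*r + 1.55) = -10.132*r^5 - 2.6838*r^4 - 15.8564*r^3 + 1.6022*r^2 + 21.115*r - 7.905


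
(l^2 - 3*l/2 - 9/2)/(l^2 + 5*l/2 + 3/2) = (l - 3)/(l + 1)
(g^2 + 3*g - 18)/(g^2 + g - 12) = (g + 6)/(g + 4)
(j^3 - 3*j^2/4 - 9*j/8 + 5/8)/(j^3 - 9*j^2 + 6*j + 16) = (8*j^2 - 14*j + 5)/(8*(j^2 - 10*j + 16))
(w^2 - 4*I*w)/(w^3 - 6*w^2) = (w - 4*I)/(w*(w - 6))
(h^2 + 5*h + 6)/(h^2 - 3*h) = (h^2 + 5*h + 6)/(h*(h - 3))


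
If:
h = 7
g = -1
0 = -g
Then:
No Solution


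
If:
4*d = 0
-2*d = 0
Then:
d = 0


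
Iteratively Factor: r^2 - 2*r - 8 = (r + 2)*(r - 4)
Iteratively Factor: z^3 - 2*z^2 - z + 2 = (z - 2)*(z^2 - 1) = (z - 2)*(z - 1)*(z + 1)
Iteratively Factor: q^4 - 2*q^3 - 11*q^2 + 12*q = (q)*(q^3 - 2*q^2 - 11*q + 12) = q*(q + 3)*(q^2 - 5*q + 4) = q*(q - 4)*(q + 3)*(q - 1)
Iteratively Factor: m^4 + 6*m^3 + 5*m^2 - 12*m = (m - 1)*(m^3 + 7*m^2 + 12*m) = m*(m - 1)*(m^2 + 7*m + 12) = m*(m - 1)*(m + 3)*(m + 4)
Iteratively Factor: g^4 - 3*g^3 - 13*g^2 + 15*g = (g - 1)*(g^3 - 2*g^2 - 15*g) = (g - 5)*(g - 1)*(g^2 + 3*g) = (g - 5)*(g - 1)*(g + 3)*(g)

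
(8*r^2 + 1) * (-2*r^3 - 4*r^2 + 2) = -16*r^5 - 32*r^4 - 2*r^3 + 12*r^2 + 2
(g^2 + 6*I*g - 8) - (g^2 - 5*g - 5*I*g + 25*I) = 5*g + 11*I*g - 8 - 25*I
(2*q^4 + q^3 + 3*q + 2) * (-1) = -2*q^4 - q^3 - 3*q - 2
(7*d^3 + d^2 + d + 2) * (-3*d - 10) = -21*d^4 - 73*d^3 - 13*d^2 - 16*d - 20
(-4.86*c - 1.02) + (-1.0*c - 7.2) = -5.86*c - 8.22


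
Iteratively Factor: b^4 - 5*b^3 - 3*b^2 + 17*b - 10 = (b + 2)*(b^3 - 7*b^2 + 11*b - 5) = (b - 1)*(b + 2)*(b^2 - 6*b + 5) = (b - 5)*(b - 1)*(b + 2)*(b - 1)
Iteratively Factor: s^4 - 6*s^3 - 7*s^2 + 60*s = (s - 5)*(s^3 - s^2 - 12*s) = s*(s - 5)*(s^2 - s - 12) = s*(s - 5)*(s - 4)*(s + 3)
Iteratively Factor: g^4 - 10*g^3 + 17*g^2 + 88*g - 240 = (g - 5)*(g^3 - 5*g^2 - 8*g + 48) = (g - 5)*(g + 3)*(g^2 - 8*g + 16) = (g - 5)*(g - 4)*(g + 3)*(g - 4)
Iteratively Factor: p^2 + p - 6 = (p - 2)*(p + 3)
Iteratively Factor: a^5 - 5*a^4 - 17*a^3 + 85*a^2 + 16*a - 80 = (a - 1)*(a^4 - 4*a^3 - 21*a^2 + 64*a + 80) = (a - 5)*(a - 1)*(a^3 + a^2 - 16*a - 16) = (a - 5)*(a - 4)*(a - 1)*(a^2 + 5*a + 4) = (a - 5)*(a - 4)*(a - 1)*(a + 1)*(a + 4)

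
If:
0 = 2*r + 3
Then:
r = -3/2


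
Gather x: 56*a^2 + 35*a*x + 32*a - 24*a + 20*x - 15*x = 56*a^2 + 8*a + x*(35*a + 5)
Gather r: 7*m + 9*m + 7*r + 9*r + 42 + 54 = 16*m + 16*r + 96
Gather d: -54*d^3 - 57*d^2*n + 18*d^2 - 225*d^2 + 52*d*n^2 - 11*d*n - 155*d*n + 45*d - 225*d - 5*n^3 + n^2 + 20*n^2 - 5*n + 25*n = -54*d^3 + d^2*(-57*n - 207) + d*(52*n^2 - 166*n - 180) - 5*n^3 + 21*n^2 + 20*n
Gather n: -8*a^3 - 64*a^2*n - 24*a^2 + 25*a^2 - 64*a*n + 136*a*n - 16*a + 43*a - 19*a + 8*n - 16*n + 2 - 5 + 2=-8*a^3 + a^2 + 8*a + n*(-64*a^2 + 72*a - 8) - 1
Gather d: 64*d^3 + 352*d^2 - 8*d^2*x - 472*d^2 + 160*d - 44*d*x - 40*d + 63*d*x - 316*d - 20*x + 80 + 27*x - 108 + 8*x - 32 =64*d^3 + d^2*(-8*x - 120) + d*(19*x - 196) + 15*x - 60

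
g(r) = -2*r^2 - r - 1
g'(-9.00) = 35.00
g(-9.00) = -154.00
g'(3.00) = -13.00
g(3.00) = -22.00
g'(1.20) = -5.80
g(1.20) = -5.08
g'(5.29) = -22.16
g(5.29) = -62.26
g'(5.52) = -23.08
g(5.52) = -67.46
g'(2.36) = -10.44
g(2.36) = -14.50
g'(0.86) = -4.44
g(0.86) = -3.34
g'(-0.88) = 2.52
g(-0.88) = -1.67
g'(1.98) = -8.92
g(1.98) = -10.82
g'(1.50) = -7.00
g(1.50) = -7.00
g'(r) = -4*r - 1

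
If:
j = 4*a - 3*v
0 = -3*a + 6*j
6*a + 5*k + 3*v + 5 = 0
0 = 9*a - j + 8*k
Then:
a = -80/67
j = -40/67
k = 85/67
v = -280/201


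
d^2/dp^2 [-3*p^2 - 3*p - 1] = -6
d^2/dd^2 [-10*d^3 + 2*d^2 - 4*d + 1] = 4 - 60*d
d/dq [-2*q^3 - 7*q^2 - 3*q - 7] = -6*q^2 - 14*q - 3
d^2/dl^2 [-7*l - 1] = 0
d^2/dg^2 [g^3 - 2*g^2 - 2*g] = 6*g - 4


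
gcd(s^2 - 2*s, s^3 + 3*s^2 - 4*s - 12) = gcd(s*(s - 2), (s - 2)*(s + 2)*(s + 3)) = s - 2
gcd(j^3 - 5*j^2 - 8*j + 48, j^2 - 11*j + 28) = j - 4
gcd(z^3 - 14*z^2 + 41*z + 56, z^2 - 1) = z + 1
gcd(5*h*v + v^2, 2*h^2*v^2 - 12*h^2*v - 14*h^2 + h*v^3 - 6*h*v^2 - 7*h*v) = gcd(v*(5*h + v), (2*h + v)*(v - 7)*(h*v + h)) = 1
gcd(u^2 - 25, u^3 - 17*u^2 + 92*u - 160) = u - 5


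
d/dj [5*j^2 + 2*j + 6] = 10*j + 2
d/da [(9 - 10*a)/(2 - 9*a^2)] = 2*(-45*a^2 + 81*a - 10)/(81*a^4 - 36*a^2 + 4)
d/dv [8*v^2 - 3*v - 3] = 16*v - 3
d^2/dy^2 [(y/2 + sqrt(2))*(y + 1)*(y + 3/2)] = 3*y + 5/2 + 2*sqrt(2)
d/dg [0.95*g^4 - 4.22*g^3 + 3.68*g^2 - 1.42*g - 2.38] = 3.8*g^3 - 12.66*g^2 + 7.36*g - 1.42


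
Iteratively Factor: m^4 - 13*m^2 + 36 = (m - 3)*(m^3 + 3*m^2 - 4*m - 12) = (m - 3)*(m + 3)*(m^2 - 4) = (m - 3)*(m - 2)*(m + 3)*(m + 2)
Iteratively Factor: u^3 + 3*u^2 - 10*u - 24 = (u + 4)*(u^2 - u - 6) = (u + 2)*(u + 4)*(u - 3)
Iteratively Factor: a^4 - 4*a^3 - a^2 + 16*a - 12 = (a + 2)*(a^3 - 6*a^2 + 11*a - 6) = (a - 1)*(a + 2)*(a^2 - 5*a + 6) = (a - 3)*(a - 1)*(a + 2)*(a - 2)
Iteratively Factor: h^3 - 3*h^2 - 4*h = (h + 1)*(h^2 - 4*h) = h*(h + 1)*(h - 4)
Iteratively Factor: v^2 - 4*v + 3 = (v - 1)*(v - 3)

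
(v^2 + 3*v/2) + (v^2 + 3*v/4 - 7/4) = 2*v^2 + 9*v/4 - 7/4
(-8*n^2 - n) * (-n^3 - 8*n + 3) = 8*n^5 + n^4 + 64*n^3 - 16*n^2 - 3*n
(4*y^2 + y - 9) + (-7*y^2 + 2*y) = -3*y^2 + 3*y - 9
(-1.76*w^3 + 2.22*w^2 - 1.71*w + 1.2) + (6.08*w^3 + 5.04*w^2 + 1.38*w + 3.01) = 4.32*w^3 + 7.26*w^2 - 0.33*w + 4.21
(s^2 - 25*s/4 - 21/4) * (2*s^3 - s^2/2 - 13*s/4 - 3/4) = 2*s^5 - 13*s^4 - 85*s^3/8 + 355*s^2/16 + 87*s/4 + 63/16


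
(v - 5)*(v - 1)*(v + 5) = v^3 - v^2 - 25*v + 25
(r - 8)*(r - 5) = r^2 - 13*r + 40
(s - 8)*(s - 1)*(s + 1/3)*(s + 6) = s^4 - 8*s^3/3 - 47*s^2 + 98*s/3 + 16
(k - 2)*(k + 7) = k^2 + 5*k - 14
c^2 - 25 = (c - 5)*(c + 5)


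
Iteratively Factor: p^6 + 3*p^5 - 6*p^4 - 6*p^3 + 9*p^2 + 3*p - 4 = (p + 1)*(p^5 + 2*p^4 - 8*p^3 + 2*p^2 + 7*p - 4) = (p - 1)*(p + 1)*(p^4 + 3*p^3 - 5*p^2 - 3*p + 4) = (p - 1)*(p + 1)^2*(p^3 + 2*p^2 - 7*p + 4) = (p - 1)^2*(p + 1)^2*(p^2 + 3*p - 4) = (p - 1)^3*(p + 1)^2*(p + 4)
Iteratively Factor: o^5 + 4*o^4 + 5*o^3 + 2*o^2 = (o + 1)*(o^4 + 3*o^3 + 2*o^2) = (o + 1)*(o + 2)*(o^3 + o^2) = o*(o + 1)*(o + 2)*(o^2 + o) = o^2*(o + 1)*(o + 2)*(o + 1)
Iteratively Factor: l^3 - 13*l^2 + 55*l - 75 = (l - 5)*(l^2 - 8*l + 15) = (l - 5)*(l - 3)*(l - 5)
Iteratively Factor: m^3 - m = (m)*(m^2 - 1) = m*(m + 1)*(m - 1)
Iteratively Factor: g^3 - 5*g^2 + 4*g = (g - 4)*(g^2 - g) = g*(g - 4)*(g - 1)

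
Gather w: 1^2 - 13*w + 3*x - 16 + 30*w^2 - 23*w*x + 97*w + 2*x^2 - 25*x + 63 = 30*w^2 + w*(84 - 23*x) + 2*x^2 - 22*x + 48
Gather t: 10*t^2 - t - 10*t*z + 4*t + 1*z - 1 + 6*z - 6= 10*t^2 + t*(3 - 10*z) + 7*z - 7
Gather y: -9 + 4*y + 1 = 4*y - 8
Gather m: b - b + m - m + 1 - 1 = 0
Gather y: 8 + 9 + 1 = 18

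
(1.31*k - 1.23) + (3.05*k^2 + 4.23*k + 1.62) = 3.05*k^2 + 5.54*k + 0.39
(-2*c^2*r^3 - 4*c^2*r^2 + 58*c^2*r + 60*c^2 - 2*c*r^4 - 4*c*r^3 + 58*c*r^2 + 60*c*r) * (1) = -2*c^2*r^3 - 4*c^2*r^2 + 58*c^2*r + 60*c^2 - 2*c*r^4 - 4*c*r^3 + 58*c*r^2 + 60*c*r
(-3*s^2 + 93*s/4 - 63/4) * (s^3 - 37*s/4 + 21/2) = -3*s^5 + 93*s^4/4 + 12*s^3 - 3945*s^2/16 + 6237*s/16 - 1323/8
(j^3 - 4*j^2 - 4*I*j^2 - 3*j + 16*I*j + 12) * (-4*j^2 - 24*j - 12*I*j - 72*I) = -4*j^5 - 8*j^4 + 4*I*j^4 + 60*j^3 + 8*I*j^3 - 72*j^2 - 60*I*j^2 + 864*j + 72*I*j - 864*I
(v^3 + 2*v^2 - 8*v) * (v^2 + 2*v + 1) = v^5 + 4*v^4 - 3*v^3 - 14*v^2 - 8*v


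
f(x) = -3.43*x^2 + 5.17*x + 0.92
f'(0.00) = 5.17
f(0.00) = 0.92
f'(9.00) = -56.57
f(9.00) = -230.38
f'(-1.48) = 15.32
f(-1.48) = -14.24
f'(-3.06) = 26.16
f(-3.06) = -47.02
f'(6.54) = -39.69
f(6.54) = -111.97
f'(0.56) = 1.33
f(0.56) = 2.74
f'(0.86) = -0.73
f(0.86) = 2.83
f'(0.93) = -1.21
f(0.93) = 2.76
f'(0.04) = 4.90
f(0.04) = 1.12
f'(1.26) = -3.47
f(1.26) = 1.99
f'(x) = 5.17 - 6.86*x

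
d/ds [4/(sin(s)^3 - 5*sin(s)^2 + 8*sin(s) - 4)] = 4*(4 - 3*sin(s))*cos(s)/((sin(s) - 2)^3*(sin(s) - 1)^2)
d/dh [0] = 0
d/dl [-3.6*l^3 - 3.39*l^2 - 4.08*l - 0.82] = -10.8*l^2 - 6.78*l - 4.08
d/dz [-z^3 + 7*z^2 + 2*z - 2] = -3*z^2 + 14*z + 2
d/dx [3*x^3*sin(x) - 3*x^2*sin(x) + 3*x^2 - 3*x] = 3*x^3*cos(x) + 9*x^2*sin(x) - 3*x^2*cos(x) - 6*x*sin(x) + 6*x - 3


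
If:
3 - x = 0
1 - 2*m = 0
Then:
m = 1/2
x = 3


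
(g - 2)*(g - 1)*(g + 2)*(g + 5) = g^4 + 4*g^3 - 9*g^2 - 16*g + 20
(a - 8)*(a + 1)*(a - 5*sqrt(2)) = a^3 - 5*sqrt(2)*a^2 - 7*a^2 - 8*a + 35*sqrt(2)*a + 40*sqrt(2)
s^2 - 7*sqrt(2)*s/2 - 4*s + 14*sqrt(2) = (s - 4)*(s - 7*sqrt(2)/2)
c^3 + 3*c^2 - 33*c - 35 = (c - 5)*(c + 1)*(c + 7)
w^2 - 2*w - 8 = (w - 4)*(w + 2)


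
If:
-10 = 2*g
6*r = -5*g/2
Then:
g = -5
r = 25/12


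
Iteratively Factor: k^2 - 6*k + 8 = (k - 2)*(k - 4)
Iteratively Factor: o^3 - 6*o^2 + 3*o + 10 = (o - 2)*(o^2 - 4*o - 5) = (o - 2)*(o + 1)*(o - 5)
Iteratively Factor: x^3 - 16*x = (x - 4)*(x^2 + 4*x) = (x - 4)*(x + 4)*(x)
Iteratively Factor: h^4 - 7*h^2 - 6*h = (h)*(h^3 - 7*h - 6) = h*(h - 3)*(h^2 + 3*h + 2) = h*(h - 3)*(h + 2)*(h + 1)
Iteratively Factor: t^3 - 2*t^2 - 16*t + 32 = (t - 4)*(t^2 + 2*t - 8) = (t - 4)*(t - 2)*(t + 4)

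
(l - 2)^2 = l^2 - 4*l + 4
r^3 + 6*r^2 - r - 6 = (r - 1)*(r + 1)*(r + 6)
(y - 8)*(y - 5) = y^2 - 13*y + 40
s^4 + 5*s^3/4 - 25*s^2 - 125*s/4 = s*(s - 5)*(s + 5/4)*(s + 5)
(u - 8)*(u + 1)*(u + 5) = u^3 - 2*u^2 - 43*u - 40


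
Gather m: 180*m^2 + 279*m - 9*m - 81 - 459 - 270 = 180*m^2 + 270*m - 810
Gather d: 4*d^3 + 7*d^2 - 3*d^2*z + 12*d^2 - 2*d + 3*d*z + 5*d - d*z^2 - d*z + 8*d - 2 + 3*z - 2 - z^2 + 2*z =4*d^3 + d^2*(19 - 3*z) + d*(-z^2 + 2*z + 11) - z^2 + 5*z - 4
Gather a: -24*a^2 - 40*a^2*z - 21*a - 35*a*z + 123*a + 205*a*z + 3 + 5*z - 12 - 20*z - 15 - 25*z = a^2*(-40*z - 24) + a*(170*z + 102) - 40*z - 24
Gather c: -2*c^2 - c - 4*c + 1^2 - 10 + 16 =-2*c^2 - 5*c + 7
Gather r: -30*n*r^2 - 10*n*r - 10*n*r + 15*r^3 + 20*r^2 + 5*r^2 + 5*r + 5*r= 15*r^3 + r^2*(25 - 30*n) + r*(10 - 20*n)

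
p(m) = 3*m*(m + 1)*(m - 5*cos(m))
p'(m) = 3*m*(m + 1)*(5*sin(m) + 1) + 3*m*(m - 5*cos(m)) + 3*(m + 1)*(m - 5*cos(m))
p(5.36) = 239.68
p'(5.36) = -223.14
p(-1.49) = -4.15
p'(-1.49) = 2.52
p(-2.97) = 34.34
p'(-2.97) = -26.43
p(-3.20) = 37.84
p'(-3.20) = -1.74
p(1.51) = 13.71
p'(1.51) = 82.66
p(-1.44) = -3.98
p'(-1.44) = 4.28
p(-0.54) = 3.60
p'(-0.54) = 2.33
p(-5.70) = -793.54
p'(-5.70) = 609.72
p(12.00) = 3641.38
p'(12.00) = -204.03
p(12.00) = 3641.38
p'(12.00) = -204.03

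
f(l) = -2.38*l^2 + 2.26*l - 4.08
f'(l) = 2.26 - 4.76*l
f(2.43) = -12.64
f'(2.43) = -9.31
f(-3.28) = -37.10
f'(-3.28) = 17.87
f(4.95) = -51.21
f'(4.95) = -21.30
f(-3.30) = -37.46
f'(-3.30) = 17.97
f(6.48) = -89.37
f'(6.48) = -28.58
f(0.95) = -4.08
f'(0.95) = -2.26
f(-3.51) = -41.33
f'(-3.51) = 18.97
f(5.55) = -64.85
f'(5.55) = -24.16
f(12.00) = -319.68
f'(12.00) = -54.86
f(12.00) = -319.68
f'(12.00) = -54.86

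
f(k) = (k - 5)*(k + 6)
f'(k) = 2*k + 1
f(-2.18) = -27.43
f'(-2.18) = -3.36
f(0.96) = -28.12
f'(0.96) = 2.92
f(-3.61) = -20.58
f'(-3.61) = -6.22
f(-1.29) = -29.63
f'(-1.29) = -1.58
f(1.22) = -27.29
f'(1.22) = 3.44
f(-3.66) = -20.26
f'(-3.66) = -6.32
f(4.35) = -6.73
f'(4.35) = 9.70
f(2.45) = -21.55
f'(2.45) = 5.90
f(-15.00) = 180.00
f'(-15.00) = -29.00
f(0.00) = -30.00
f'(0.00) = 1.00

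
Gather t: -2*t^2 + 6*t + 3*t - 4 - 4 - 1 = -2*t^2 + 9*t - 9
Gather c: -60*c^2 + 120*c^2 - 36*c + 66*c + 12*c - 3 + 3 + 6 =60*c^2 + 42*c + 6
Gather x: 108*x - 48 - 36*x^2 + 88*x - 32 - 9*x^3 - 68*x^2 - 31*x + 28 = -9*x^3 - 104*x^2 + 165*x - 52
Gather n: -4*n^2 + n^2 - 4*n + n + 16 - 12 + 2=-3*n^2 - 3*n + 6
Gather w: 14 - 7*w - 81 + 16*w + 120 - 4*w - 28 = 5*w + 25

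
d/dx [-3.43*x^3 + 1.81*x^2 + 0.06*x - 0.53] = -10.29*x^2 + 3.62*x + 0.06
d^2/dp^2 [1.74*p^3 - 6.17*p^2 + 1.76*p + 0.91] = 10.44*p - 12.34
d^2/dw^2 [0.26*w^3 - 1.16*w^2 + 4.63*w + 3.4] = 1.56*w - 2.32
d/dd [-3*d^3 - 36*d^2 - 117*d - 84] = -9*d^2 - 72*d - 117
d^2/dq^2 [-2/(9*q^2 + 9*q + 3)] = 4*(3*q^2 + 3*q - 3*(2*q + 1)^2 + 1)/(3*q^2 + 3*q + 1)^3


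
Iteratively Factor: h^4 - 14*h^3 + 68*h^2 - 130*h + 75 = (h - 5)*(h^3 - 9*h^2 + 23*h - 15) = (h - 5)^2*(h^2 - 4*h + 3) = (h - 5)^2*(h - 1)*(h - 3)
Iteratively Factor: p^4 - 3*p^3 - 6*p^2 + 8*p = (p + 2)*(p^3 - 5*p^2 + 4*p) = p*(p + 2)*(p^2 - 5*p + 4) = p*(p - 1)*(p + 2)*(p - 4)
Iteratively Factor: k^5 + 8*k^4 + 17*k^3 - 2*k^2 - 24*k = (k + 2)*(k^4 + 6*k^3 + 5*k^2 - 12*k) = (k + 2)*(k + 4)*(k^3 + 2*k^2 - 3*k) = (k - 1)*(k + 2)*(k + 4)*(k^2 + 3*k) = (k - 1)*(k + 2)*(k + 3)*(k + 4)*(k)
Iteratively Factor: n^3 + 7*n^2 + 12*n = (n)*(n^2 + 7*n + 12) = n*(n + 3)*(n + 4)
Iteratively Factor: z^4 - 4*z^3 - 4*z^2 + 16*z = (z)*(z^3 - 4*z^2 - 4*z + 16) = z*(z - 4)*(z^2 - 4) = z*(z - 4)*(z - 2)*(z + 2)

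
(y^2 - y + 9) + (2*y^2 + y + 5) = 3*y^2 + 14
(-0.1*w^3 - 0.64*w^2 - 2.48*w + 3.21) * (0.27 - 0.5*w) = 0.05*w^4 + 0.293*w^3 + 1.0672*w^2 - 2.2746*w + 0.8667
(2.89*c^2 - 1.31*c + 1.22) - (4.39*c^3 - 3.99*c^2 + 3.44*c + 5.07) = -4.39*c^3 + 6.88*c^2 - 4.75*c - 3.85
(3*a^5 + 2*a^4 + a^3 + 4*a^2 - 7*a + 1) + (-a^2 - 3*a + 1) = 3*a^5 + 2*a^4 + a^3 + 3*a^2 - 10*a + 2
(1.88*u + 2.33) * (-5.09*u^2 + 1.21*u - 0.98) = -9.5692*u^3 - 9.5849*u^2 + 0.9769*u - 2.2834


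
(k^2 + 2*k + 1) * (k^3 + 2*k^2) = k^5 + 4*k^4 + 5*k^3 + 2*k^2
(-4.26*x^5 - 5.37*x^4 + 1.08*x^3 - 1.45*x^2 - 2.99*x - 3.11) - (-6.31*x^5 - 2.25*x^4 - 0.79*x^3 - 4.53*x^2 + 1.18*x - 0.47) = 2.05*x^5 - 3.12*x^4 + 1.87*x^3 + 3.08*x^2 - 4.17*x - 2.64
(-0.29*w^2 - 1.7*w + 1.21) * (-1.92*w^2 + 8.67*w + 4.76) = 0.5568*w^4 + 0.7497*w^3 - 18.4426*w^2 + 2.3987*w + 5.7596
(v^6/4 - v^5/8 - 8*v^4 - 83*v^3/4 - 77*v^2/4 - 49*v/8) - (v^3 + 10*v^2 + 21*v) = v^6/4 - v^5/8 - 8*v^4 - 87*v^3/4 - 117*v^2/4 - 217*v/8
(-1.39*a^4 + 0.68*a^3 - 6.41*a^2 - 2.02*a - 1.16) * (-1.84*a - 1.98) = 2.5576*a^5 + 1.501*a^4 + 10.448*a^3 + 16.4086*a^2 + 6.134*a + 2.2968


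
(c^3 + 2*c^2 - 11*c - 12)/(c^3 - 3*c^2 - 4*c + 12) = (c^2 + 5*c + 4)/(c^2 - 4)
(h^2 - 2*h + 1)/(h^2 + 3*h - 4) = (h - 1)/(h + 4)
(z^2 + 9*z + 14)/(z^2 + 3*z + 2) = (z + 7)/(z + 1)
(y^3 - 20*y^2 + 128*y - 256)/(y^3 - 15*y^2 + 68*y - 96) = (y - 8)/(y - 3)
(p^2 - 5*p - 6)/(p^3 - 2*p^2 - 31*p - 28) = (p - 6)/(p^2 - 3*p - 28)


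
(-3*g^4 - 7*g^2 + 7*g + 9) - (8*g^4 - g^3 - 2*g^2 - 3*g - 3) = -11*g^4 + g^3 - 5*g^2 + 10*g + 12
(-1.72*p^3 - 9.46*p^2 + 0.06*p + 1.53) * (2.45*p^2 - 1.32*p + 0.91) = -4.214*p^5 - 20.9066*p^4 + 11.069*p^3 - 4.9393*p^2 - 1.965*p + 1.3923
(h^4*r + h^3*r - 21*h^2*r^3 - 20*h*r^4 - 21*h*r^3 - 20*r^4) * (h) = h^5*r + h^4*r - 21*h^3*r^3 - 20*h^2*r^4 - 21*h^2*r^3 - 20*h*r^4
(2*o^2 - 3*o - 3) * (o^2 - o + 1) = 2*o^4 - 5*o^3 + 2*o^2 - 3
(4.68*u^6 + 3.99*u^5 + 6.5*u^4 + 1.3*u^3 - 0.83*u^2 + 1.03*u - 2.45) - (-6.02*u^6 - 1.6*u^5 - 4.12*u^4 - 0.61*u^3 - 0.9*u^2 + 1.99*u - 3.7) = 10.7*u^6 + 5.59*u^5 + 10.62*u^4 + 1.91*u^3 + 0.0700000000000001*u^2 - 0.96*u + 1.25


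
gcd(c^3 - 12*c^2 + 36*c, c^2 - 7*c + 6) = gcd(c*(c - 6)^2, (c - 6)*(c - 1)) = c - 6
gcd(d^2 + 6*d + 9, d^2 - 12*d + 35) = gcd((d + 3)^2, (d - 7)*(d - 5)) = 1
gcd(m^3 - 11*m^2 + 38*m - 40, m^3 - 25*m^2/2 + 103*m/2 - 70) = m^2 - 9*m + 20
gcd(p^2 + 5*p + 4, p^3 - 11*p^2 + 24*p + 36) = p + 1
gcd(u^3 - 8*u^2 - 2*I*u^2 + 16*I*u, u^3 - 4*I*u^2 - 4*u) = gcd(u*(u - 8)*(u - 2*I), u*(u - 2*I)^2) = u^2 - 2*I*u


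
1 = 1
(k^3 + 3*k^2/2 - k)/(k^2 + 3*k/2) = (2*k^2 + 3*k - 2)/(2*k + 3)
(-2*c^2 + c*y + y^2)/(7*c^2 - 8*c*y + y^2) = (2*c + y)/(-7*c + y)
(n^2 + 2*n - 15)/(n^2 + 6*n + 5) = (n - 3)/(n + 1)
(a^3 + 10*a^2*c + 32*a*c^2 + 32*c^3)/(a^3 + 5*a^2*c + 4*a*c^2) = (a^2 + 6*a*c + 8*c^2)/(a*(a + c))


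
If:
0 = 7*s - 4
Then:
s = 4/7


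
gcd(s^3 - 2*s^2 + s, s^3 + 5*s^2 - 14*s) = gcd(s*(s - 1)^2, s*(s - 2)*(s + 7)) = s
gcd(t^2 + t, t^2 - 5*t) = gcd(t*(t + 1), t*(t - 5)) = t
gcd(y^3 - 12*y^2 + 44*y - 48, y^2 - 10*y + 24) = y^2 - 10*y + 24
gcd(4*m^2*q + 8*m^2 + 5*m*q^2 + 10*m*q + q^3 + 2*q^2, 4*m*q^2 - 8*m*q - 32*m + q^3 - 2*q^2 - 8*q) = 4*m*q + 8*m + q^2 + 2*q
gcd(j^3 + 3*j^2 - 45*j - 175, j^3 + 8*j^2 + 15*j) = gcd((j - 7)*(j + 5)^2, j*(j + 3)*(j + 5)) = j + 5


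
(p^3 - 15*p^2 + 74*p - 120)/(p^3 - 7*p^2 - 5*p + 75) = (p^2 - 10*p + 24)/(p^2 - 2*p - 15)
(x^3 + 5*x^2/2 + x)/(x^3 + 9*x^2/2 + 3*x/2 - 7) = x*(2*x + 1)/(2*x^2 + 5*x - 7)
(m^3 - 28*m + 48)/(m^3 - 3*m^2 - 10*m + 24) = (m + 6)/(m + 3)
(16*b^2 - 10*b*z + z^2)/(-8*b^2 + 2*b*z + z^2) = (-8*b + z)/(4*b + z)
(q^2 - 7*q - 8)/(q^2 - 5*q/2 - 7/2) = 2*(q - 8)/(2*q - 7)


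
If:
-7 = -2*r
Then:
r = 7/2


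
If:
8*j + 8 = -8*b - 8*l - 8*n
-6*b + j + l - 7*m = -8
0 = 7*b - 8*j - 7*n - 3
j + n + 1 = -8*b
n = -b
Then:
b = -1/14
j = -1/2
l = -1/2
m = 52/49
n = 1/14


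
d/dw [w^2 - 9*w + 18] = 2*w - 9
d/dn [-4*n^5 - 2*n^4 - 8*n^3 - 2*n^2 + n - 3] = -20*n^4 - 8*n^3 - 24*n^2 - 4*n + 1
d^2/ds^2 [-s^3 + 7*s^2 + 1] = 14 - 6*s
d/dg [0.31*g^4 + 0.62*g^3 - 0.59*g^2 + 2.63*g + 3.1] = 1.24*g^3 + 1.86*g^2 - 1.18*g + 2.63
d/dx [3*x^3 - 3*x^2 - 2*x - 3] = 9*x^2 - 6*x - 2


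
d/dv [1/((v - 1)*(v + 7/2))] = 2*(-4*v - 5)/(4*v^4 + 20*v^3 - 3*v^2 - 70*v + 49)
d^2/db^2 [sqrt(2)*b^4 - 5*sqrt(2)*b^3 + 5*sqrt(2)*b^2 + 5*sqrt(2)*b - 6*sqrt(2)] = sqrt(2)*(12*b^2 - 30*b + 10)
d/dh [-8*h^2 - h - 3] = -16*h - 1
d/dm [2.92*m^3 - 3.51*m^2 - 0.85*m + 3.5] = 8.76*m^2 - 7.02*m - 0.85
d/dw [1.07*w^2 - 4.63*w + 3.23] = 2.14*w - 4.63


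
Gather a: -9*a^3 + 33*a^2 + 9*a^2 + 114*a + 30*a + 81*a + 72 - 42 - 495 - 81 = -9*a^3 + 42*a^2 + 225*a - 546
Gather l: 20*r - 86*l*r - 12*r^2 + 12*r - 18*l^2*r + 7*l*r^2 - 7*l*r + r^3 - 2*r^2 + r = -18*l^2*r + l*(7*r^2 - 93*r) + r^3 - 14*r^2 + 33*r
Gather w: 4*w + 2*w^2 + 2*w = 2*w^2 + 6*w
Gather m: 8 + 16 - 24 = 0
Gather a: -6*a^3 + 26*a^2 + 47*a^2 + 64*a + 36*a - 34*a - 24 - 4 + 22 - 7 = -6*a^3 + 73*a^2 + 66*a - 13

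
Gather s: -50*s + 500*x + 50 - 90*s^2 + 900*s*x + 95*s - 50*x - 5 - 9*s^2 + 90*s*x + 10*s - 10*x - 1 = -99*s^2 + s*(990*x + 55) + 440*x + 44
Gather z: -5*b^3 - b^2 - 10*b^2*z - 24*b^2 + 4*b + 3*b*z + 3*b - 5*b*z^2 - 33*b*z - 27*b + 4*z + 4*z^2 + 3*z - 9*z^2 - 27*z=-5*b^3 - 25*b^2 - 20*b + z^2*(-5*b - 5) + z*(-10*b^2 - 30*b - 20)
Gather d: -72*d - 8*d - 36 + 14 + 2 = -80*d - 20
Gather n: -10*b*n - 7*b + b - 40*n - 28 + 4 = -6*b + n*(-10*b - 40) - 24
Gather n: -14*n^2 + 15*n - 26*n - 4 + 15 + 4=-14*n^2 - 11*n + 15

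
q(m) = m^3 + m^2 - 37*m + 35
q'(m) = 3*m^2 + 2*m - 37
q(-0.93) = 69.47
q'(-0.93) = -36.27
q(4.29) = -26.37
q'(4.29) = 26.79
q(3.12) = -40.33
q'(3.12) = -1.56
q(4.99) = -0.48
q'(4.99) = 47.68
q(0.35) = 22.22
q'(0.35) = -35.93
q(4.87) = -5.97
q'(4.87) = 43.89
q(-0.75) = 62.89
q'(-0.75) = -36.81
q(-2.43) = 116.47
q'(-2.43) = -24.15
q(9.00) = 512.00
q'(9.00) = 224.00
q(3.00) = -40.00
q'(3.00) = -4.00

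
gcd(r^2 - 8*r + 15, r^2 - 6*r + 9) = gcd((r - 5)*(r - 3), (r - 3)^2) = r - 3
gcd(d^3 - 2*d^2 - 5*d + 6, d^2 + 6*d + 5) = 1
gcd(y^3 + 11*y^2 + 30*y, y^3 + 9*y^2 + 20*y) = y^2 + 5*y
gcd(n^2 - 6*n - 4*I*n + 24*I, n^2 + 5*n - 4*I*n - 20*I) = n - 4*I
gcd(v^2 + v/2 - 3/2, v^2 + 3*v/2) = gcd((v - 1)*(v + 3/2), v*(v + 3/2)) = v + 3/2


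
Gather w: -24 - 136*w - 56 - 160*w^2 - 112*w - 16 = -160*w^2 - 248*w - 96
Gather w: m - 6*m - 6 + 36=30 - 5*m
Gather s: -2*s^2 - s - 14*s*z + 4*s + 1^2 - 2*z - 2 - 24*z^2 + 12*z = -2*s^2 + s*(3 - 14*z) - 24*z^2 + 10*z - 1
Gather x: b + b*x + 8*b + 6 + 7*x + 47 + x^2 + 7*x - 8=9*b + x^2 + x*(b + 14) + 45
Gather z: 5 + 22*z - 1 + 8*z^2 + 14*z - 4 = 8*z^2 + 36*z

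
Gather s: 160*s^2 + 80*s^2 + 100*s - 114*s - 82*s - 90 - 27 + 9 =240*s^2 - 96*s - 108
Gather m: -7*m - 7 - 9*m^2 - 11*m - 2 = -9*m^2 - 18*m - 9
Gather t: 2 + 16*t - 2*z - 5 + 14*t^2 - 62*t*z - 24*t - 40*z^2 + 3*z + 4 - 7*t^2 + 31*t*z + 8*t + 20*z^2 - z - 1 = 7*t^2 - 31*t*z - 20*z^2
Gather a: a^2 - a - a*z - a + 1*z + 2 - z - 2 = a^2 + a*(-z - 2)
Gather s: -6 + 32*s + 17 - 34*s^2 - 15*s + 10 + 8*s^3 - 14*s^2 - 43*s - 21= 8*s^3 - 48*s^2 - 26*s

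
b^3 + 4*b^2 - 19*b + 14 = (b - 2)*(b - 1)*(b + 7)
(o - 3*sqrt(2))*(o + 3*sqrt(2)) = o^2 - 18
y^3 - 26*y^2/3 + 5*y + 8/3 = (y - 8)*(y - 1)*(y + 1/3)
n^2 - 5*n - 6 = (n - 6)*(n + 1)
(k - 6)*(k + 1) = k^2 - 5*k - 6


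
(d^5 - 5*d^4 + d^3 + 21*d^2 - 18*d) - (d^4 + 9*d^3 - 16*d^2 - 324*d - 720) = d^5 - 6*d^4 - 8*d^3 + 37*d^2 + 306*d + 720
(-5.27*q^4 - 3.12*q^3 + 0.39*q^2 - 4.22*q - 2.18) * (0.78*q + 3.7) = -4.1106*q^5 - 21.9326*q^4 - 11.2398*q^3 - 1.8486*q^2 - 17.3144*q - 8.066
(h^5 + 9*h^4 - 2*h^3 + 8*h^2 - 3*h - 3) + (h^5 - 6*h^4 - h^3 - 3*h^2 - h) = 2*h^5 + 3*h^4 - 3*h^3 + 5*h^2 - 4*h - 3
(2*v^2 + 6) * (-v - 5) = -2*v^3 - 10*v^2 - 6*v - 30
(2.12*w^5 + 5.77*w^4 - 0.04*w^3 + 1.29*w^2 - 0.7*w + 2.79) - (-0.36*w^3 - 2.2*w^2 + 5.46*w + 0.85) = 2.12*w^5 + 5.77*w^4 + 0.32*w^3 + 3.49*w^2 - 6.16*w + 1.94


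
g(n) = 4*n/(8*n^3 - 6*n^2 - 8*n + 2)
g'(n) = 4*n*(-24*n^2 + 12*n + 8)/(8*n^3 - 6*n^2 - 8*n + 2)^2 + 4/(8*n^3 - 6*n^2 - 8*n + 2)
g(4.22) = 0.04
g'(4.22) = -0.02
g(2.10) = 0.26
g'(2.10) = -0.44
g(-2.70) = 0.06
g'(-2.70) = 0.05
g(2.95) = 0.09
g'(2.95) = -0.08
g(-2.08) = 0.10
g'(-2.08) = 0.11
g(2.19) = 0.22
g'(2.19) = -0.35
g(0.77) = -0.76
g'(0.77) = -0.42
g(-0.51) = -0.59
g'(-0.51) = 1.90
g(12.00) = 0.00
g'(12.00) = 0.00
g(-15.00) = 0.00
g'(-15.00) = 0.00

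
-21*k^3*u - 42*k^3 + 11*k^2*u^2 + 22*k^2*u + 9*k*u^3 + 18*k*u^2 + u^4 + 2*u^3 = (-k + u)*(3*k + u)*(7*k + u)*(u + 2)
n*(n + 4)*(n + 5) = n^3 + 9*n^2 + 20*n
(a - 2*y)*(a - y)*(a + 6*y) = a^3 + 3*a^2*y - 16*a*y^2 + 12*y^3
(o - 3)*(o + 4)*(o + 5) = o^3 + 6*o^2 - 7*o - 60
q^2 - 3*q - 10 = (q - 5)*(q + 2)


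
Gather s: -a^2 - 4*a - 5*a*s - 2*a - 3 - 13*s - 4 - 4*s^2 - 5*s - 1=-a^2 - 6*a - 4*s^2 + s*(-5*a - 18) - 8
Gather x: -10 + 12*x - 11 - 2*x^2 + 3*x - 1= -2*x^2 + 15*x - 22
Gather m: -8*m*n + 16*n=-8*m*n + 16*n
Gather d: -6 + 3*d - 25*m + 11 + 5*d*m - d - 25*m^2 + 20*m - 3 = d*(5*m + 2) - 25*m^2 - 5*m + 2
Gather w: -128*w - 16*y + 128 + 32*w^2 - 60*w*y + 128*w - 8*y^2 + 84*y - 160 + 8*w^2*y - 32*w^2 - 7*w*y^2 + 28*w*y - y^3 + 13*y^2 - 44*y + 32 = 8*w^2*y + w*(-7*y^2 - 32*y) - y^3 + 5*y^2 + 24*y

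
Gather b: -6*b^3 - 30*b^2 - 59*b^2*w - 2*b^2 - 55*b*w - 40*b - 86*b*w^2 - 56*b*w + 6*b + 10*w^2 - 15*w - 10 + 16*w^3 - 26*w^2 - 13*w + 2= -6*b^3 + b^2*(-59*w - 32) + b*(-86*w^2 - 111*w - 34) + 16*w^3 - 16*w^2 - 28*w - 8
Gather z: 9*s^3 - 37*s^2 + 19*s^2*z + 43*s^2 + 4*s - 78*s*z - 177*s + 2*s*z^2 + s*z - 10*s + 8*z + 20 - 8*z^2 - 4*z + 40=9*s^3 + 6*s^2 - 183*s + z^2*(2*s - 8) + z*(19*s^2 - 77*s + 4) + 60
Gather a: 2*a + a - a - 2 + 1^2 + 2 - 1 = 2*a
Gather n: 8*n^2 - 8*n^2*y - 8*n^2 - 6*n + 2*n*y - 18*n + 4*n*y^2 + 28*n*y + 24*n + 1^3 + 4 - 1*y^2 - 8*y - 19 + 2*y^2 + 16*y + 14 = -8*n^2*y + n*(4*y^2 + 30*y) + y^2 + 8*y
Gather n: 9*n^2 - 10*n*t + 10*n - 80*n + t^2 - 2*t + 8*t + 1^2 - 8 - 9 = 9*n^2 + n*(-10*t - 70) + t^2 + 6*t - 16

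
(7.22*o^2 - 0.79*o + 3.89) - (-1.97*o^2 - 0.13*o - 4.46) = 9.19*o^2 - 0.66*o + 8.35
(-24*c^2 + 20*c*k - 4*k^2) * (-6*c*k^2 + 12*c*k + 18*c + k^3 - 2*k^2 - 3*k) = 144*c^3*k^2 - 288*c^3*k - 432*c^3 - 144*c^2*k^3 + 288*c^2*k^2 + 432*c^2*k + 44*c*k^4 - 88*c*k^3 - 132*c*k^2 - 4*k^5 + 8*k^4 + 12*k^3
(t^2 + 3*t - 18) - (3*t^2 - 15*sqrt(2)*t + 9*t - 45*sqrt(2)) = -2*t^2 - 6*t + 15*sqrt(2)*t - 18 + 45*sqrt(2)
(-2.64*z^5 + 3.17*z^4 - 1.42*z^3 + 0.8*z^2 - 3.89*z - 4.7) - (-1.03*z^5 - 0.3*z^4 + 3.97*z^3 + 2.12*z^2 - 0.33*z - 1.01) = -1.61*z^5 + 3.47*z^4 - 5.39*z^3 - 1.32*z^2 - 3.56*z - 3.69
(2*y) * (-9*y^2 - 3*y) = -18*y^3 - 6*y^2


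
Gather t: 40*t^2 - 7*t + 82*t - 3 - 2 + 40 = 40*t^2 + 75*t + 35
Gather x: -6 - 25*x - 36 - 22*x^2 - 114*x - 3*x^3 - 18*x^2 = -3*x^3 - 40*x^2 - 139*x - 42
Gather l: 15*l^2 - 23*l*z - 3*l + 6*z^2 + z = 15*l^2 + l*(-23*z - 3) + 6*z^2 + z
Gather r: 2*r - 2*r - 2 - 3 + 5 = 0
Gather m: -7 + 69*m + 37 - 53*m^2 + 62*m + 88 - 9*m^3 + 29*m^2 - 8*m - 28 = -9*m^3 - 24*m^2 + 123*m + 90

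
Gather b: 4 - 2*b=4 - 2*b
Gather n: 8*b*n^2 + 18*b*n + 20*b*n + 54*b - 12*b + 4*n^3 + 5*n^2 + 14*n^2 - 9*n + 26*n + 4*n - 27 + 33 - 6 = 42*b + 4*n^3 + n^2*(8*b + 19) + n*(38*b + 21)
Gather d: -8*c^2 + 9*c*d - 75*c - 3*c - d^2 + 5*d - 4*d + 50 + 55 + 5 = -8*c^2 - 78*c - d^2 + d*(9*c + 1) + 110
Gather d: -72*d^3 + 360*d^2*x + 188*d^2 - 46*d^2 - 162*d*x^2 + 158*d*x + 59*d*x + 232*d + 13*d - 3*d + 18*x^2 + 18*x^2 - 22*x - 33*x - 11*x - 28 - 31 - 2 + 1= -72*d^3 + d^2*(360*x + 142) + d*(-162*x^2 + 217*x + 242) + 36*x^2 - 66*x - 60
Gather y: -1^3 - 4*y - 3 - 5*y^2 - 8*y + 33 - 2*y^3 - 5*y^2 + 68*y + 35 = -2*y^3 - 10*y^2 + 56*y + 64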